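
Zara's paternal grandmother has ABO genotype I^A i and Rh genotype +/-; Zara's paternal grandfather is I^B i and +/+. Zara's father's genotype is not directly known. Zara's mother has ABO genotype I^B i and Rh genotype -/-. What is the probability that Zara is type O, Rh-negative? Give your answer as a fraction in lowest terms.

Zara's father's ABO genotype from I^A i × I^B i: 1/4 I^A I^B, 1/4 I^A i, 1/4 I^B i, 1/4 i i.
Crossing each possibility with the mother I^B i and summing P(type O): 1/4·0 + 1/4·1/4 + 1/4·1/4 + 1/4·1/2 = 1/4.
Similarly for Rh via the father's Rh distribution: P(Rh-) = 1/4.
Independent loci: 1/4 × 1/4 = 1/16.

1/16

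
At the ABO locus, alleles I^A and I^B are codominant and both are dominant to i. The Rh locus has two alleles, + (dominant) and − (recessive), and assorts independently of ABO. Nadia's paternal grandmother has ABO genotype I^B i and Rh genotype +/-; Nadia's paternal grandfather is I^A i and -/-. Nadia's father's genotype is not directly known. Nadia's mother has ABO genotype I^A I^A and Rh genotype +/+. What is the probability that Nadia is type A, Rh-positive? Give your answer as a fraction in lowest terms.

Nadia's father's ABO genotype from I^B i × I^A i: 1/4 I^A I^B, 1/4 I^A i, 1/4 I^B i, 1/4 i i.
Crossing each possibility with the mother I^A I^A and summing P(type A): 1/4·1/2 + 1/4·1 + 1/4·1/2 + 1/4·1 = 3/4.
Similarly for Rh via the father's Rh distribution: P(Rh+) = 1.
Independent loci: 3/4 × 1 = 3/4.

3/4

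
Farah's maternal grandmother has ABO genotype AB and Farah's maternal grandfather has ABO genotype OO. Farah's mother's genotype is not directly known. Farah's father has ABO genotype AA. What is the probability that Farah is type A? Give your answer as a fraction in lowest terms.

3/4

Farah's mother's ABO genotype from AB × OO: 1/2 AO, 1/2 BO.
Crossing each possibility with the father AA and summing P(type A): 1/2·1 + 1/2·1/2 = 3/4.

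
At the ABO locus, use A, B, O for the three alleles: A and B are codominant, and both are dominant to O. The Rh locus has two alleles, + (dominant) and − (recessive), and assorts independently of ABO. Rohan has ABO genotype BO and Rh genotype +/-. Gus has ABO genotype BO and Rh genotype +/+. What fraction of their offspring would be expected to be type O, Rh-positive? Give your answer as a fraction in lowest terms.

ABO cross BO × BO → offspring phenotypes: 1/4 O, 3/4 B.
Rh cross +/- × +/+ → 1 Rh+.
Independent loci: P(type O, Rh-positive) = 1/4 × 1 = 1/4.

1/4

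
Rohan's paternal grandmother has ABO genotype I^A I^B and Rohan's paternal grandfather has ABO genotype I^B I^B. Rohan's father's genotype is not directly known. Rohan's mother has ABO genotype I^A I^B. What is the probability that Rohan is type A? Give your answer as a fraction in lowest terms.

1/8

Rohan's father's ABO genotype from I^A I^B × I^B I^B: 1/2 I^A I^B, 1/2 I^B I^B.
Crossing each possibility with the mother I^A I^B and summing P(type A): 1/2·1/4 + 1/2·0 = 1/8.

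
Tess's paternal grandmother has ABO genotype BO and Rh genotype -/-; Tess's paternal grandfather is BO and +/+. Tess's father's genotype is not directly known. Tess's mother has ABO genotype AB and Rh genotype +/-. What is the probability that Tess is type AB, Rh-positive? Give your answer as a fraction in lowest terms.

3/16

Tess's father's ABO genotype from BO × BO: 1/4 BB, 1/2 BO, 1/4 OO.
Crossing each possibility with the mother AB and summing P(type AB): 1/4·1/2 + 1/2·1/4 + 1/4·0 = 1/4.
Similarly for Rh via the father's Rh distribution: P(Rh+) = 3/4.
Independent loci: 1/4 × 3/4 = 3/16.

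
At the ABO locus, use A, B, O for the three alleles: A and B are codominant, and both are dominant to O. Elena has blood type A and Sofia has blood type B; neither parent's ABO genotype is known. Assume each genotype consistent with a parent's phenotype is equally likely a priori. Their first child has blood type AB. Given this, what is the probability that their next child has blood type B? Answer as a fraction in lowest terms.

5/36

Possible genotypes: Elena ∈ {AA, AO}; Sofia ∈ {BB, BO}.
Weight each parental genotype pair by prior × P(type-AB child):
  AA × BB: posterior weight 4/9; P(next child type B) = 0.
  AA × BO: posterior weight 2/9; P(next child type B) = 0.
  AO × BB: posterior weight 2/9; P(next child type B) = 1/2.
  AO × BO: posterior weight 1/9; P(next child type B) = 1/4.
Weighted sum = 5/36.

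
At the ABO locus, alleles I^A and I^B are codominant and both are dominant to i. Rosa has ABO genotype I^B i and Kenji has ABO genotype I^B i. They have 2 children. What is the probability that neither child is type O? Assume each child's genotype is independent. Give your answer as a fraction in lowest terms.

9/16

ABO cross I^B i × I^B i → 1/4 O, 3/4 B.
So P(type O) = 1/4 per child.
P(not type O) = 3/4 for one child; (3/4)^2 = 9/16.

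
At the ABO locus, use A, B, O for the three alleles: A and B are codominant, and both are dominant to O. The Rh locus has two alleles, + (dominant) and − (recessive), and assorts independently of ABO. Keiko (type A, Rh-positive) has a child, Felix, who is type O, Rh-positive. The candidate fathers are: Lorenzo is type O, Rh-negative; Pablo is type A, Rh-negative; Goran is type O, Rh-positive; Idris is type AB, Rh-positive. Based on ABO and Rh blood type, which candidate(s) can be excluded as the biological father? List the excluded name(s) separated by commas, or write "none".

Idris

A candidate is excluded only if no genotype consistent with his phenotype could produce a type O, Rh-positive child with a type A, Rh-positive mother.
Idris (type AB, Rh+): no genotype consistent with that phenotype can produce a type-O Rh+ child with a type-A mother.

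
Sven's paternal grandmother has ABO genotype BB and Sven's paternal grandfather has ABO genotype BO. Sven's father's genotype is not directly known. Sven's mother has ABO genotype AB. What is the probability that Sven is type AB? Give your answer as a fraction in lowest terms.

Sven's father's ABO genotype from BB × BO: 1/2 BB, 1/2 BO.
Crossing each possibility with the mother AB and summing P(type AB): 1/2·1/2 + 1/2·1/4 = 3/8.

3/8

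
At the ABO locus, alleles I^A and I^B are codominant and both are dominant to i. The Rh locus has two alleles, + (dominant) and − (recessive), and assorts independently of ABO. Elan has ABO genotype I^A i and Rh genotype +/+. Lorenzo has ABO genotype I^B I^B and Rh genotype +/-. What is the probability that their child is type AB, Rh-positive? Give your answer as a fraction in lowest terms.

ABO cross I^A i × I^B I^B → offspring phenotypes: 1/2 B, 1/2 AB.
Rh cross +/+ × +/- → 1 Rh+.
Independent loci: P(type AB, Rh-positive) = 1/2 × 1 = 1/2.

1/2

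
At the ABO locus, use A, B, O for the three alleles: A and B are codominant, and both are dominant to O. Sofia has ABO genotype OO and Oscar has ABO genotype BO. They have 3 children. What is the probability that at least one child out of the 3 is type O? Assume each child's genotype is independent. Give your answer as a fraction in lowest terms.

7/8

ABO cross OO × BO → 1/2 O, 1/2 B.
So P(type O) = 1/2 per child.
P(none) = (1/2)^3 = 1/8; P(at least one) = 1 − 1/8 = 7/8.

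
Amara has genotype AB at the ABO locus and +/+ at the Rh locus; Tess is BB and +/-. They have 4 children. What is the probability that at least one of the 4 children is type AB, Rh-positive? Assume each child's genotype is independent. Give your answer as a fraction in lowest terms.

15/16

ABO cross AB × BB → 1/2 B, 1/2 AB.
Rh cross +/+ × +/- → 1 Rh+; so P(type AB, Rh-positive) = 1/2 × 1 = 1/2 per child.
P(none) = (1/2)^4 = 1/16; P(at least one) = 1 − 1/16 = 15/16.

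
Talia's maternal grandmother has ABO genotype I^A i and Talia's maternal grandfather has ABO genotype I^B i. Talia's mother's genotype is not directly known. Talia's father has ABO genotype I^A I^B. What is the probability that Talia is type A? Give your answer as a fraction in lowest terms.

Talia's mother's ABO genotype from I^A i × I^B i: 1/4 I^A I^B, 1/4 I^A i, 1/4 I^B i, 1/4 i i.
Crossing each possibility with the father I^A I^B and summing P(type A): 1/4·1/4 + 1/4·1/2 + 1/4·1/4 + 1/4·1/2 = 3/8.

3/8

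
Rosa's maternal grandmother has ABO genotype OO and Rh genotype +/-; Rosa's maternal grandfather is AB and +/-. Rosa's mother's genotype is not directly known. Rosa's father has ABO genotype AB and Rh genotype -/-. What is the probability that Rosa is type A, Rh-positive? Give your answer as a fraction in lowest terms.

Rosa's mother's ABO genotype from OO × AB: 1/2 AO, 1/2 BO.
Crossing each possibility with the father AB and summing P(type A): 1/2·1/2 + 1/2·1/4 = 3/8.
Similarly for Rh via the mother's Rh distribution: P(Rh+) = 1/2.
Independent loci: 3/8 × 1/2 = 3/16.

3/16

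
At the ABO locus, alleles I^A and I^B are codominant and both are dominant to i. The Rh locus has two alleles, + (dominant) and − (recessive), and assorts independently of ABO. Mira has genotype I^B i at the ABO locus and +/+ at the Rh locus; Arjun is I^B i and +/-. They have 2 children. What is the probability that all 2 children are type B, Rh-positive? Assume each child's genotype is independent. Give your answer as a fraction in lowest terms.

ABO cross I^B i × I^B i → 1/4 O, 3/4 B.
Rh cross +/+ × +/- → 1 Rh+; so P(type B, Rh-positive) = 3/4 × 1 = 3/4 per child.
All 2 independent: (3/4)^2 = 9/16.

9/16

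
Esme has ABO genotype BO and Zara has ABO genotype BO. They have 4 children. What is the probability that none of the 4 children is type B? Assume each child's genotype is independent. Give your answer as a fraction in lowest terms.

1/256

ABO cross BO × BO → 1/4 O, 3/4 B.
So P(type B) = 3/4 per child.
P(not type B) = 1/4 for one child; (1/4)^4 = 1/256.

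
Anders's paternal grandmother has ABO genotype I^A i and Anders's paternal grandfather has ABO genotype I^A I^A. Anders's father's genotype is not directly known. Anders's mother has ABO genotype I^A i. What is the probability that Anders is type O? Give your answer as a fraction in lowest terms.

Anders's father's ABO genotype from I^A i × I^A I^A: 1/2 I^A I^A, 1/2 I^A i.
Crossing each possibility with the mother I^A i and summing P(type O): 1/2·0 + 1/2·1/4 = 1/8.

1/8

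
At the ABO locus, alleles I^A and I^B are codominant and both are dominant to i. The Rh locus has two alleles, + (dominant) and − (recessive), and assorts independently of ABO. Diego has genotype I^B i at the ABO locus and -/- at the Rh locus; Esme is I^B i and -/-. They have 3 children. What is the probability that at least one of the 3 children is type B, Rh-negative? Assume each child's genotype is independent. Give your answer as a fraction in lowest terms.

ABO cross I^B i × I^B i → 1/4 O, 3/4 B.
Rh cross -/- × -/- → 1 Rh-; so P(type B, Rh-negative) = 3/4 × 1 = 3/4 per child.
P(none) = (1/4)^3 = 1/64; P(at least one) = 1 − 1/64 = 63/64.

63/64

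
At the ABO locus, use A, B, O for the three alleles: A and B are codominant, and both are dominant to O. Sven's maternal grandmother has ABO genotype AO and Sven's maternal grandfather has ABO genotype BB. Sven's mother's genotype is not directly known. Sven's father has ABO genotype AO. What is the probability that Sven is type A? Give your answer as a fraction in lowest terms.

3/8

Sven's mother's ABO genotype from AO × BB: 1/2 AB, 1/2 BO.
Crossing each possibility with the father AO and summing P(type A): 1/2·1/2 + 1/2·1/4 = 3/8.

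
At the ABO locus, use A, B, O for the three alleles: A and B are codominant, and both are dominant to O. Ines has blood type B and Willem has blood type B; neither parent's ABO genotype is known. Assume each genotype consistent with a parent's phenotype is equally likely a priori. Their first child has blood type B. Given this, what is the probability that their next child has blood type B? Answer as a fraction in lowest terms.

19/20

Possible genotypes: Ines ∈ {BB, BO}; Willem ∈ {BB, BO}.
Weight each parental genotype pair by prior × P(type-B child):
  BB × BB: posterior weight 4/15; P(next child type B) = 1.
  BB × BO: posterior weight 4/15; P(next child type B) = 1.
  BO × BB: posterior weight 4/15; P(next child type B) = 1.
  BO × BO: posterior weight 1/5; P(next child type B) = 3/4.
Weighted sum = 19/20.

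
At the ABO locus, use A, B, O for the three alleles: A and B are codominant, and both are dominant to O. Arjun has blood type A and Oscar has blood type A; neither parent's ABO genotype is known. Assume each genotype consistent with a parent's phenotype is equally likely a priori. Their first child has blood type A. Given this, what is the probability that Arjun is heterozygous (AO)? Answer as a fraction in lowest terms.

Possible genotypes: Arjun ∈ {AA, AO}; Oscar ∈ {AA, AO}.
Weight each parental genotype pair by prior × P(type-A child):
  AA × AA: posterior weight 4/15.
  AA × AO: posterior weight 4/15.
  AO × AA: posterior weight 4/15.
  AO × AO: posterior weight 1/5.
Sum the posterior weight over pairs where Arjun is AO: 7/15.

7/15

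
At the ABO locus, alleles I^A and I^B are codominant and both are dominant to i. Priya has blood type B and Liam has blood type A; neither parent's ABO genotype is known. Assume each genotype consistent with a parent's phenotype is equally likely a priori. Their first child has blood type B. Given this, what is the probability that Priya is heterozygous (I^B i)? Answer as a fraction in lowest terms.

Possible genotypes: Priya ∈ {I^B I^B, I^B i}; Liam ∈ {I^A I^A, I^A i}.
Weight each parental genotype pair by prior × P(type-B child):
  I^B I^B × I^A i: posterior weight 2/3.
  I^B i × I^A i: posterior weight 1/3.
Sum the posterior weight over pairs where Priya is I^B i: 1/3.

1/3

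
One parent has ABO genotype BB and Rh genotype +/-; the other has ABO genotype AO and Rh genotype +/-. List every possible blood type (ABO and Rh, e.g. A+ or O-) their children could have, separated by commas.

Gametes from BB × AO give offspring ABO genotypes AB, BO, i.e. phenotypes B, AB.
Rh cross +/- × +/- → phenotypes Rh+, Rh-.
Combining independently: B+, B-, AB+, AB-.

B+, B-, AB+, AB-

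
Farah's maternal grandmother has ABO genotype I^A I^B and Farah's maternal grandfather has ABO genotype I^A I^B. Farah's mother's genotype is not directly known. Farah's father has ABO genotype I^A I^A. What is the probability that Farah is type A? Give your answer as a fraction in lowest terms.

1/2

Farah's mother's ABO genotype from I^A I^B × I^A I^B: 1/4 I^A I^A, 1/2 I^A I^B, 1/4 I^B I^B.
Crossing each possibility with the father I^A I^A and summing P(type A): 1/4·1 + 1/2·1/2 + 1/4·0 = 1/2.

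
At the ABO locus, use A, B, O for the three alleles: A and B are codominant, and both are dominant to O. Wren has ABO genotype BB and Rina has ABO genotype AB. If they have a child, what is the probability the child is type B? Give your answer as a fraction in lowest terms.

1/2

ABO cross BB × AB → offspring phenotypes: 1/2 B, 1/2 AB.
So P(type B) = 1/2.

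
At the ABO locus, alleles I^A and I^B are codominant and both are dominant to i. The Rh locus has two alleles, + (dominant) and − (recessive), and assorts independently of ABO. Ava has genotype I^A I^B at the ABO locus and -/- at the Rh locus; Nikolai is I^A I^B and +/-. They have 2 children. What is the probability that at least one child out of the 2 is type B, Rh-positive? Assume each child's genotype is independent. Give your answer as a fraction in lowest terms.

ABO cross I^A I^B × I^A I^B → 1/4 A, 1/4 B, 1/2 AB.
Rh cross -/- × +/- → 1/2 Rh+, 1/2 Rh-; so P(type B, Rh-positive) = 1/4 × 1/2 = 1/8 per child.
P(none) = (7/8)^2 = 49/64; P(at least one) = 1 − 49/64 = 15/64.

15/64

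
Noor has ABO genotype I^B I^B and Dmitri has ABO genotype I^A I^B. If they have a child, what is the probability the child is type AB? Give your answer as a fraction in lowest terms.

1/2

ABO cross I^B I^B × I^A I^B → offspring phenotypes: 1/2 B, 1/2 AB.
So P(type AB) = 1/2.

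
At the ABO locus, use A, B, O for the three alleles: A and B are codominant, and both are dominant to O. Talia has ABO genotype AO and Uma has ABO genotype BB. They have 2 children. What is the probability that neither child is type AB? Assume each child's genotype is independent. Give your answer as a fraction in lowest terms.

1/4

ABO cross AO × BB → 1/2 B, 1/2 AB.
So P(type AB) = 1/2 per child.
P(not type AB) = 1/2 for one child; (1/2)^2 = 1/4.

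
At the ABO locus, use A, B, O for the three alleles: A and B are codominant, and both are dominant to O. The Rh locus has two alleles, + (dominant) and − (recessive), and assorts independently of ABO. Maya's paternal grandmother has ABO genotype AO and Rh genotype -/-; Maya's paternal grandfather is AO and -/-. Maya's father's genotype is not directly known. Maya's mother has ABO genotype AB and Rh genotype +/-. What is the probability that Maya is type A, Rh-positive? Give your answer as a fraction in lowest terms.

Maya's father's ABO genotype from AO × AO: 1/4 AA, 1/2 AO, 1/4 OO.
Crossing each possibility with the mother AB and summing P(type A): 1/4·1/2 + 1/2·1/2 + 1/4·1/2 = 1/2.
Similarly for Rh via the father's Rh distribution: P(Rh+) = 1/2.
Independent loci: 1/2 × 1/2 = 1/4.

1/4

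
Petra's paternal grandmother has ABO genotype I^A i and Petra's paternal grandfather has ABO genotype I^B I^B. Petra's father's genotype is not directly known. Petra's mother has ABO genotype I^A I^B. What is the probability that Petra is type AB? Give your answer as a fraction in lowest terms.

3/8

Petra's father's ABO genotype from I^A i × I^B I^B: 1/2 I^A I^B, 1/2 I^B i.
Crossing each possibility with the mother I^A I^B and summing P(type AB): 1/2·1/2 + 1/2·1/4 = 3/8.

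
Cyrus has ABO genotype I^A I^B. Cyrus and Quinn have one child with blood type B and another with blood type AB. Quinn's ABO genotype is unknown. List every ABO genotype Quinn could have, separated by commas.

I^A I^B, I^A i, I^B I^B, I^B i

For each candidate genotype of Quinn, check whether crossing it with I^A I^B can produce every observed child phenotype.
  I^A I^A → possible child types {A, AB} ✗
  I^A I^B → possible child types {A, B, AB} ✓
  I^A i → possible child types {A, B, AB} ✓
  I^B I^B → possible child types {B, AB} ✓
  I^B i → possible child types {A, B, AB} ✓
  i i → possible child types {A, B} ✗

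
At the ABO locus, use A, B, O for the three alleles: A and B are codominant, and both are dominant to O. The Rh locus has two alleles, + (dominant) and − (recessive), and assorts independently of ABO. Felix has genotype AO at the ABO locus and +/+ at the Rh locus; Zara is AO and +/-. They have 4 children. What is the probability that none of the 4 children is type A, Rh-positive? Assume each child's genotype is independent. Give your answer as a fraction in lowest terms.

1/256

ABO cross AO × AO → 1/4 O, 3/4 A.
Rh cross +/+ × +/- → 1 Rh+; so P(type A, Rh-positive) = 3/4 × 1 = 3/4 per child.
P(not type A, Rh-positive) = 1/4 for one child; (1/4)^4 = 1/256.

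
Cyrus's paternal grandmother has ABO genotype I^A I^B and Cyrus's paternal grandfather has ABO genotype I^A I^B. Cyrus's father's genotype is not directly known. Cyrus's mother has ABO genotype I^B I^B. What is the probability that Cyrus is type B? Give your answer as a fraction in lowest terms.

1/2

Cyrus's father's ABO genotype from I^A I^B × I^A I^B: 1/4 I^A I^A, 1/2 I^A I^B, 1/4 I^B I^B.
Crossing each possibility with the mother I^B I^B and summing P(type B): 1/4·0 + 1/2·1/2 + 1/4·1 = 1/2.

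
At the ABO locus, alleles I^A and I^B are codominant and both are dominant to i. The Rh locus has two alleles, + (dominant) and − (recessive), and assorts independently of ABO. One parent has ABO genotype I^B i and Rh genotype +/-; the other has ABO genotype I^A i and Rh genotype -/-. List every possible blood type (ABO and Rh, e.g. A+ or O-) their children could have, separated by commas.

Gametes from I^B i × I^A i give offspring ABO genotypes I^A I^B, I^A i, I^B i, i i, i.e. phenotypes O, A, B, AB.
Rh cross +/- × -/- → phenotypes Rh+, Rh-.
Combining independently: O+, O-, A+, A-, B+, B-, AB+, AB-.

O+, O-, A+, A-, B+, B-, AB+, AB-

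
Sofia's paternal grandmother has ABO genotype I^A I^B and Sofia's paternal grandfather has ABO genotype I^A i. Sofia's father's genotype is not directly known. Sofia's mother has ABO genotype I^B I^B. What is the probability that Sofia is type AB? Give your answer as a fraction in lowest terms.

1/2

Sofia's father's ABO genotype from I^A I^B × I^A i: 1/4 I^A I^A, 1/4 I^A I^B, 1/4 I^A i, 1/4 I^B i.
Crossing each possibility with the mother I^B I^B and summing P(type AB): 1/4·1 + 1/4·1/2 + 1/4·1/2 + 1/4·0 = 1/2.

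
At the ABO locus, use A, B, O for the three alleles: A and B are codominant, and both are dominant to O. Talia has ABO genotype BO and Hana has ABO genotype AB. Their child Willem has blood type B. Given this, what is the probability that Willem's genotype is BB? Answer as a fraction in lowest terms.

1/2

Cross BO × AB → 1/4 AB, 1/4 AO, 1/4 BB, 1/4 BO.
Type-B genotypes among offspring: BB (1/4), BO (1/4); total 1/2.
P(BB | type B) = (1/4) / (1/2) = 1/2.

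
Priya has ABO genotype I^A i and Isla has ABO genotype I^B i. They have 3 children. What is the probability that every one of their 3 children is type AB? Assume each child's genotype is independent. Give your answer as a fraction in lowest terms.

1/64

ABO cross I^A i × I^B i → 1/4 O, 1/4 A, 1/4 B, 1/4 AB.
So P(type AB) = 1/4 per child.
All 3 independent: (1/4)^3 = 1/64.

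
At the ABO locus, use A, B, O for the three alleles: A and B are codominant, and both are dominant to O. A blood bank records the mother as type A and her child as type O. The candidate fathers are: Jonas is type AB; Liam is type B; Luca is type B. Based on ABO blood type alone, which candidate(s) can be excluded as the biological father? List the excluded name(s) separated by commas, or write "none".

Jonas

A candidate is excluded only if no genotype consistent with his phenotype could produce a type O child with a type A mother.
Jonas (type AB): no genotype consistent with that phenotype can produce a type-O child with a type-A mother.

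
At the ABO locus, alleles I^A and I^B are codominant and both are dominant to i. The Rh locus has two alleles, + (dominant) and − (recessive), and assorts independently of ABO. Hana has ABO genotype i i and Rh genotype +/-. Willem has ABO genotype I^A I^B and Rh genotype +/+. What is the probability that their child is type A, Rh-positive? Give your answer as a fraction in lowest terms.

ABO cross i i × I^A I^B → offspring phenotypes: 1/2 A, 1/2 B.
Rh cross +/- × +/+ → 1 Rh+.
Independent loci: P(type A, Rh-positive) = 1/2 × 1 = 1/2.

1/2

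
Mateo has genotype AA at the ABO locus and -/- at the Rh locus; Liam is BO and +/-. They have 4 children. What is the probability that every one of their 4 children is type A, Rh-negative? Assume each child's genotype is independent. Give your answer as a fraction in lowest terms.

ABO cross AA × BO → 1/2 A, 1/2 AB.
Rh cross -/- × +/- → 1/2 Rh+, 1/2 Rh-; so P(type A, Rh-negative) = 1/2 × 1/2 = 1/4 per child.
All 4 independent: (1/4)^4 = 1/256.

1/256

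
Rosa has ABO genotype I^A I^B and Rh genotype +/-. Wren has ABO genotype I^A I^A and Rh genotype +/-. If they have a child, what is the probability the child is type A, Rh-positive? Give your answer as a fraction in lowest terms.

3/8

ABO cross I^A I^B × I^A I^A → offspring phenotypes: 1/2 A, 1/2 AB.
Rh cross +/- × +/- → 3/4 Rh+, 1/4 Rh-.
Independent loci: P(type A, Rh-positive) = 1/2 × 3/4 = 3/8.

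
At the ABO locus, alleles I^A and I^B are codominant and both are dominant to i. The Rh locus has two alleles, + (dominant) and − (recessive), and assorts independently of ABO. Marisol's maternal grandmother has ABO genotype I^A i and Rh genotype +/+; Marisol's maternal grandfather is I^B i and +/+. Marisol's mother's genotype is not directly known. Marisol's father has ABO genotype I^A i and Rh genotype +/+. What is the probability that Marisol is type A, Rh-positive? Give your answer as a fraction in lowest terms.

1/2

Marisol's mother's ABO genotype from I^A i × I^B i: 1/4 I^A I^B, 1/4 I^A i, 1/4 I^B i, 1/4 i i.
Crossing each possibility with the father I^A i and summing P(type A): 1/4·1/2 + 1/4·3/4 + 1/4·1/4 + 1/4·1/2 = 1/2.
Similarly for Rh via the mother's Rh distribution: P(Rh+) = 1.
Independent loci: 1/2 × 1 = 1/2.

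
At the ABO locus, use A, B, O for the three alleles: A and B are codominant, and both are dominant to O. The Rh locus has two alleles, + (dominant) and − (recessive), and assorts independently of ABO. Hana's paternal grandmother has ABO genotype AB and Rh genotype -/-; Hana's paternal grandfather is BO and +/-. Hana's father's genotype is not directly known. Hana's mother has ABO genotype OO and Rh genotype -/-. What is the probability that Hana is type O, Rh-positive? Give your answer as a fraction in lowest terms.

1/16

Hana's father's ABO genotype from AB × BO: 1/4 AB, 1/4 AO, 1/4 BB, 1/4 BO.
Crossing each possibility with the mother OO and summing P(type O): 1/4·0 + 1/4·1/2 + 1/4·0 + 1/4·1/2 = 1/4.
Similarly for Rh via the father's Rh distribution: P(Rh+) = 1/4.
Independent loci: 1/4 × 1/4 = 1/16.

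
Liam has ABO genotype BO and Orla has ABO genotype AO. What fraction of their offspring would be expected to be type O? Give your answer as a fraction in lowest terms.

ABO cross BO × AO → offspring phenotypes: 1/4 O, 1/4 A, 1/4 B, 1/4 AB.
So P(type O) = 1/4.

1/4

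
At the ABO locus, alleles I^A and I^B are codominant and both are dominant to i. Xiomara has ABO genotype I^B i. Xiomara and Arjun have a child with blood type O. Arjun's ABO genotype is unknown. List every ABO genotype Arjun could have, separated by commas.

I^A i, I^B i, i i

For each candidate genotype of Arjun, check whether crossing it with I^B i can produce every observed child phenotype.
  I^A I^A → possible child types {A, AB} ✗
  I^A I^B → possible child types {A, B, AB} ✗
  I^A i → possible child types {O, A, B, AB} ✓
  I^B I^B → possible child types {B} ✗
  I^B i → possible child types {O, B} ✓
  i i → possible child types {O, B} ✓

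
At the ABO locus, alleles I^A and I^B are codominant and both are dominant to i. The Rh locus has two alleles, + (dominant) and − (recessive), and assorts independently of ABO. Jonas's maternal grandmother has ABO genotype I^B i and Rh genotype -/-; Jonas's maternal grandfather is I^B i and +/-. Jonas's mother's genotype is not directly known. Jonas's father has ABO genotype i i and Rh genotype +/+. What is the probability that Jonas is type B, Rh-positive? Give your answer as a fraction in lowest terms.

Jonas's mother's ABO genotype from I^B i × I^B i: 1/4 I^B I^B, 1/2 I^B i, 1/4 i i.
Crossing each possibility with the father i i and summing P(type B): 1/4·1 + 1/2·1/2 + 1/4·0 = 1/2.
Similarly for Rh via the mother's Rh distribution: P(Rh+) = 1.
Independent loci: 1/2 × 1 = 1/2.

1/2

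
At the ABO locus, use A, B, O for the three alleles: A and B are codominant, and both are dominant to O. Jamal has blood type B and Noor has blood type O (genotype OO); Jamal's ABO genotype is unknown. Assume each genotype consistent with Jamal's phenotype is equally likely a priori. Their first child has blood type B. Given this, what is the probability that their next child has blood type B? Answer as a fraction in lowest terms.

Possible genotypes: Jamal ∈ {BB, BO}; Noor ∈ {OO}.
Weight each parental genotype pair by prior × P(type-B child):
  BB × OO: posterior weight 2/3; P(next child type B) = 1.
  BO × OO: posterior weight 1/3; P(next child type B) = 1/2.
Weighted sum = 5/6.

5/6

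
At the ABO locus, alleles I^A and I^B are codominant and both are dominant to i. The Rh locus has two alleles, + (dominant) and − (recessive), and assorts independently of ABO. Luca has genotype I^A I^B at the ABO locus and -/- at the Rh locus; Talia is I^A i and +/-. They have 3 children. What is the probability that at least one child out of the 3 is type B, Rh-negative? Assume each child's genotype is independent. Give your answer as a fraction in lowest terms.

ABO cross I^A I^B × I^A i → 1/2 A, 1/4 B, 1/4 AB.
Rh cross -/- × +/- → 1/2 Rh+, 1/2 Rh-; so P(type B, Rh-negative) = 1/4 × 1/2 = 1/8 per child.
P(none) = (7/8)^3 = 343/512; P(at least one) = 1 − 343/512 = 169/512.

169/512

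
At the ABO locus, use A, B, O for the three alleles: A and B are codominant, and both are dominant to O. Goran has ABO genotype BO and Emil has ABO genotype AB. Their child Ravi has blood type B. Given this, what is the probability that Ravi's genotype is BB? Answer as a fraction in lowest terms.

1/2

Cross BO × AB → 1/4 AB, 1/4 AO, 1/4 BB, 1/4 BO.
Type-B genotypes among offspring: BB (1/4), BO (1/4); total 1/2.
P(BB | type B) = (1/4) / (1/2) = 1/2.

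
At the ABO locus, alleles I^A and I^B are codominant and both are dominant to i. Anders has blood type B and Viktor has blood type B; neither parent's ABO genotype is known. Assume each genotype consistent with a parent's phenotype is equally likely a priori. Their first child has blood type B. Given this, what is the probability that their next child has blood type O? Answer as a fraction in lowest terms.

Possible genotypes: Anders ∈ {I^B I^B, I^B i}; Viktor ∈ {I^B I^B, I^B i}.
Weight each parental genotype pair by prior × P(type-B child):
  I^B I^B × I^B I^B: posterior weight 4/15; P(next child type O) = 0.
  I^B I^B × I^B i: posterior weight 4/15; P(next child type O) = 0.
  I^B i × I^B I^B: posterior weight 4/15; P(next child type O) = 0.
  I^B i × I^B i: posterior weight 1/5; P(next child type O) = 1/4.
Weighted sum = 1/20.

1/20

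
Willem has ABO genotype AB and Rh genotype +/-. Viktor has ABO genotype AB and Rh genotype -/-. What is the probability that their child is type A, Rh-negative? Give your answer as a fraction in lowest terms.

1/8

ABO cross AB × AB → offspring phenotypes: 1/4 A, 1/4 B, 1/2 AB.
Rh cross +/- × -/- → 1/2 Rh+, 1/2 Rh-.
Independent loci: P(type A, Rh-negative) = 1/4 × 1/2 = 1/8.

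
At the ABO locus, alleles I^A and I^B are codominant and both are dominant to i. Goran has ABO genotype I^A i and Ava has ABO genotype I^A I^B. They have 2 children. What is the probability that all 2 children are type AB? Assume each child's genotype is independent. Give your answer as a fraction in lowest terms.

ABO cross I^A i × I^A I^B → 1/2 A, 1/4 B, 1/4 AB.
So P(type AB) = 1/4 per child.
All 2 independent: (1/4)^2 = 1/16.

1/16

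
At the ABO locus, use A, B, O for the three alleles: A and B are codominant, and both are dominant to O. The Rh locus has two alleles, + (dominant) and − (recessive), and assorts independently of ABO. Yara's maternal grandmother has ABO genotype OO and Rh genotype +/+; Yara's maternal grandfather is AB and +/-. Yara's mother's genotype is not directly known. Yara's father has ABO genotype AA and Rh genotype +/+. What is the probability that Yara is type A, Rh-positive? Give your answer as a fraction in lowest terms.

3/4

Yara's mother's ABO genotype from OO × AB: 1/2 AO, 1/2 BO.
Crossing each possibility with the father AA and summing P(type A): 1/2·1 + 1/2·1/2 = 3/4.
Similarly for Rh via the mother's Rh distribution: P(Rh+) = 1.
Independent loci: 3/4 × 1 = 3/4.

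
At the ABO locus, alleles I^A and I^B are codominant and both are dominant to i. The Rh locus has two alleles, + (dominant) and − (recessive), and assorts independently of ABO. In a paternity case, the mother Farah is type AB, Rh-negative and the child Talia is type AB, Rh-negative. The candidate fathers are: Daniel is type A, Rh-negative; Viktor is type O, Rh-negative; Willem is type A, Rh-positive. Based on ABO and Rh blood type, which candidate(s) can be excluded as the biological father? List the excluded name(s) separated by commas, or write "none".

A candidate is excluded only if no genotype consistent with his phenotype could produce a type AB, Rh-negative child with a type AB, Rh-negative mother.
Viktor (type O, Rh-): no genotype consistent with that phenotype can produce a type-AB Rh- child with a type-AB mother.

Viktor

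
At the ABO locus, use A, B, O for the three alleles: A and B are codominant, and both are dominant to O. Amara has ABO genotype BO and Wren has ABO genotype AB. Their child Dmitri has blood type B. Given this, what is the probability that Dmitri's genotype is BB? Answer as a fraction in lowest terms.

Cross BO × AB → 1/4 AB, 1/4 AO, 1/4 BB, 1/4 BO.
Type-B genotypes among offspring: BB (1/4), BO (1/4); total 1/2.
P(BB | type B) = (1/4) / (1/2) = 1/2.

1/2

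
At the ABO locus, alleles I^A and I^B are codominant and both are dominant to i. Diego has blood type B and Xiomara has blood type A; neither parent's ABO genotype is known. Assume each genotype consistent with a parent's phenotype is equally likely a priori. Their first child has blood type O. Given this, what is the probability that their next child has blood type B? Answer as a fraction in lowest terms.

1/4

Possible genotypes: Diego ∈ {I^B I^B, I^B i}; Xiomara ∈ {I^A I^A, I^A i}.
Weight each parental genotype pair by prior × P(type-O child):
  I^B i × I^A i: posterior weight 1; P(next child type B) = 1/4.
Weighted sum = 1/4.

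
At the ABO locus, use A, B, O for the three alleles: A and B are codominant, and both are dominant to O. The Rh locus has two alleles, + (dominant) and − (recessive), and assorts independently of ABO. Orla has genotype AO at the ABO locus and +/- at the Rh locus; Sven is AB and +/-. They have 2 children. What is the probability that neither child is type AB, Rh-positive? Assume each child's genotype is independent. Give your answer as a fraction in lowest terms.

169/256

ABO cross AO × AB → 1/2 A, 1/4 B, 1/4 AB.
Rh cross +/- × +/- → 3/4 Rh+, 1/4 Rh-; so P(type AB, Rh-positive) = 1/4 × 3/4 = 3/16 per child.
P(not type AB, Rh-positive) = 13/16 for one child; (13/16)^2 = 169/256.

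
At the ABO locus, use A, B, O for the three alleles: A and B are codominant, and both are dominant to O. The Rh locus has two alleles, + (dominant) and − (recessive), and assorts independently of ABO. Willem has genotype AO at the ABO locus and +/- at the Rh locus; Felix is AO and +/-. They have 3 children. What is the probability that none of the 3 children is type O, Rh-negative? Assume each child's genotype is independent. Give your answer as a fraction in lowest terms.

3375/4096

ABO cross AO × AO → 1/4 O, 3/4 A.
Rh cross +/- × +/- → 3/4 Rh+, 1/4 Rh-; so P(type O, Rh-negative) = 1/4 × 1/4 = 1/16 per child.
P(not type O, Rh-negative) = 15/16 for one child; (15/16)^3 = 3375/4096.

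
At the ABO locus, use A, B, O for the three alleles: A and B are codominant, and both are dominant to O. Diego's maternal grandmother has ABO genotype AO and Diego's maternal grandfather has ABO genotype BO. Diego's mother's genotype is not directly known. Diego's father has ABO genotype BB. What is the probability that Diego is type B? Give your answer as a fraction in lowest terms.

3/4

Diego's mother's ABO genotype from AO × BO: 1/4 AB, 1/4 AO, 1/4 BO, 1/4 OO.
Crossing each possibility with the father BB and summing P(type B): 1/4·1/2 + 1/4·1/2 + 1/4·1 + 1/4·1 = 3/4.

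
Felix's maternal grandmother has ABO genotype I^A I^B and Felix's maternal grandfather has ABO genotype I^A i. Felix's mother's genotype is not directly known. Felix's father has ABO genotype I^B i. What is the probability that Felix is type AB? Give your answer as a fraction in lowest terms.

1/4

Felix's mother's ABO genotype from I^A I^B × I^A i: 1/4 I^A I^A, 1/4 I^A I^B, 1/4 I^A i, 1/4 I^B i.
Crossing each possibility with the father I^B i and summing P(type AB): 1/4·1/2 + 1/4·1/4 + 1/4·1/4 + 1/4·0 = 1/4.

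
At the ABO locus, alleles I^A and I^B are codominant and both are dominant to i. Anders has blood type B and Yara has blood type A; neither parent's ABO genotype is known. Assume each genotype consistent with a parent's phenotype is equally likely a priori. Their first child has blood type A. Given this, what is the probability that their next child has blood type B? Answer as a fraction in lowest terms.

1/12

Possible genotypes: Anders ∈ {I^B I^B, I^B i}; Yara ∈ {I^A I^A, I^A i}.
Weight each parental genotype pair by prior × P(type-A child):
  I^B i × I^A I^A: posterior weight 2/3; P(next child type B) = 0.
  I^B i × I^A i: posterior weight 1/3; P(next child type B) = 1/4.
Weighted sum = 1/12.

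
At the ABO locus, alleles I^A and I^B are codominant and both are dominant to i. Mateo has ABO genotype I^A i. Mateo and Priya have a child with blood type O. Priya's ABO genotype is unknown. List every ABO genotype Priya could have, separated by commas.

I^A i, I^B i, i i

For each candidate genotype of Priya, check whether crossing it with I^A i can produce every observed child phenotype.
  I^A I^A → possible child types {A} ✗
  I^A I^B → possible child types {A, B, AB} ✗
  I^A i → possible child types {O, A} ✓
  I^B I^B → possible child types {B, AB} ✗
  I^B i → possible child types {O, A, B, AB} ✓
  i i → possible child types {O, A} ✓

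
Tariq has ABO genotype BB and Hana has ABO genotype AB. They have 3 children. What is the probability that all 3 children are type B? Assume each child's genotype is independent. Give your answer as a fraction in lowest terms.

1/8

ABO cross BB × AB → 1/2 B, 1/2 AB.
So P(type B) = 1/2 per child.
All 3 independent: (1/2)^3 = 1/8.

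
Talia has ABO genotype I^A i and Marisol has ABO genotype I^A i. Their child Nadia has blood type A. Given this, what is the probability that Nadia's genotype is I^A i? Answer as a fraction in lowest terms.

2/3

Cross I^A i × I^A i → 1/4 I^A I^A, 1/2 I^A i, 1/4 i i.
Type-A genotypes among offspring: I^A I^A (1/4), I^A i (1/2); total 3/4.
P(I^A i | type A) = (1/2) / (3/4) = 2/3.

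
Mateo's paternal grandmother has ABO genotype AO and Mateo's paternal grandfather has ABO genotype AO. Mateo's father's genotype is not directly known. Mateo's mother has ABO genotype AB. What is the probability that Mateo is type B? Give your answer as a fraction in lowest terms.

1/4

Mateo's father's ABO genotype from AO × AO: 1/4 AA, 1/2 AO, 1/4 OO.
Crossing each possibility with the mother AB and summing P(type B): 1/4·0 + 1/2·1/4 + 1/4·1/2 = 1/4.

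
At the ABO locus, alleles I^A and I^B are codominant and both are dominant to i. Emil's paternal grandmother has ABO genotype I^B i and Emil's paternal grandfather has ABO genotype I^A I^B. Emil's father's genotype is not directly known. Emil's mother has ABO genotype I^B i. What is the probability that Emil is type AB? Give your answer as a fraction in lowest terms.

Emil's father's ABO genotype from I^B i × I^A I^B: 1/4 I^A I^B, 1/4 I^A i, 1/4 I^B I^B, 1/4 I^B i.
Crossing each possibility with the mother I^B i and summing P(type AB): 1/4·1/4 + 1/4·1/4 + 1/4·0 + 1/4·0 = 1/8.

1/8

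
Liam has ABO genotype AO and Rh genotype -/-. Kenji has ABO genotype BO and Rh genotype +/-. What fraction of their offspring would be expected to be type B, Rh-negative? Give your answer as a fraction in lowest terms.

ABO cross AO × BO → offspring phenotypes: 1/4 O, 1/4 A, 1/4 B, 1/4 AB.
Rh cross -/- × +/- → 1/2 Rh+, 1/2 Rh-.
Independent loci: P(type B, Rh-negative) = 1/4 × 1/2 = 1/8.

1/8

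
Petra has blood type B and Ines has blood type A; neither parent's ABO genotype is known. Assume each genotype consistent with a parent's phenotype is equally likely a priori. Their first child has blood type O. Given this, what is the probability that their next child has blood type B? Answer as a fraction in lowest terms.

1/4

Possible genotypes: Petra ∈ {BB, BO}; Ines ∈ {AA, AO}.
Weight each parental genotype pair by prior × P(type-O child):
  BO × AO: posterior weight 1; P(next child type B) = 1/4.
Weighted sum = 1/4.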